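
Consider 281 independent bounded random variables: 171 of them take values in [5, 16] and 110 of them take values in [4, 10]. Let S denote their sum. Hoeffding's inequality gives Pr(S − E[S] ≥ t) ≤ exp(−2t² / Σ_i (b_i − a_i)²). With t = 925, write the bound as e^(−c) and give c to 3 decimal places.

69.419

Σ(b_i − a_i)² = 171·11² + 110·6² = 24651.
c = 2t² / 24651 = 2·925² / 24651 = 69.4191.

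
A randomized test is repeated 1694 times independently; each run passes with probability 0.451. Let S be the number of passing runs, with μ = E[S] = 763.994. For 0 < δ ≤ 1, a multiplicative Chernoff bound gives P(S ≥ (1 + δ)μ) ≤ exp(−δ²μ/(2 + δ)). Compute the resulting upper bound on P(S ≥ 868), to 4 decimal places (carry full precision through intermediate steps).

0.0013

Write 868 = (1 + δ)μ, so δ = 868/763.994 − 1 = 0.1361346…
Then the exponent is δ²μ/(2 + δ) = (868 − μ)² / (μ·(2 + δ)) = 6.628240.
Bound = exp(−6.628240) = 0.00132.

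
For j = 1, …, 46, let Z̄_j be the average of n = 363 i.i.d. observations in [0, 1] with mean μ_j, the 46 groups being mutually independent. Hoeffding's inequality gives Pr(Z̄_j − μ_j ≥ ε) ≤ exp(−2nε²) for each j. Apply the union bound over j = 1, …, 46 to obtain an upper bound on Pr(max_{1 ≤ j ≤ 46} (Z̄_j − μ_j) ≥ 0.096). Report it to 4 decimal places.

0.0571

Per-experiment Hoeffding bound: exp(−2·363·0.096²) = exp(−6.69082) = 0.0012423.
Union bound over 46 events: 46·0.0012423 = 0.05714.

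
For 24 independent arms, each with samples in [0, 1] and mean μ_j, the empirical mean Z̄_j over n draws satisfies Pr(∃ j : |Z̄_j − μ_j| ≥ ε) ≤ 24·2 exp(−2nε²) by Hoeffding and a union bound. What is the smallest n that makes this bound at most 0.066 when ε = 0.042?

1868

Need 2·24·exp(−2nε²) ≤ 0.066, i.e. exp(−2nε²) ≤ 0.066/48.
So 2nε² ≥ ln(48/0.066) = 6.589302.
Hence n ≥ 6.589302/(2·0.042²) = 1867.716.
The smallest integer n is 1868.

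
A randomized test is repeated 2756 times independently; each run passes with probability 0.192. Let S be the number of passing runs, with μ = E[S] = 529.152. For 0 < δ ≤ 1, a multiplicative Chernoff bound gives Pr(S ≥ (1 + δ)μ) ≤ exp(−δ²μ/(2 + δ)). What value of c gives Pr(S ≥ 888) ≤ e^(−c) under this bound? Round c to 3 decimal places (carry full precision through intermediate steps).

90.867

Write 888 = (1 + δ)μ, so δ = 888/529.152 − 1 = 0.6781567…
Then the exponent is δ²μ/(2 + δ) = (888 − μ)² / (μ·(2 + δ)) = 90.866673.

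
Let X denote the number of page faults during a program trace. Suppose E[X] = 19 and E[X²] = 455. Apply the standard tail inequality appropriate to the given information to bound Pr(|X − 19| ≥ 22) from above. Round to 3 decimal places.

0.194

The first two moments determine the variance, so Chebyshev's inequality is the sharpest standard bound available.
Var(X) = E[X²] − (E[X])² = 455 − 361 = 94.
Chebyshev's inequality: Pr(|X − μ| ≥ t) ≤ Var(X)/t² = 94/484 = 0.1942.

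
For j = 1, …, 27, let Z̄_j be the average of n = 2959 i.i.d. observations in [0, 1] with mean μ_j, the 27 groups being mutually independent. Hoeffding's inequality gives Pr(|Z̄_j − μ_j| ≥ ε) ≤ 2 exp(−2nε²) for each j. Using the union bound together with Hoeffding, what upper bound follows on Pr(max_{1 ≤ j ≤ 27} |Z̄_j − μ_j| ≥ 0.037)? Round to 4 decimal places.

Per-experiment Hoeffding bound: 2·exp(−2·2959·0.037²) = 2·exp(−8.10174) = 0.00060602.
Union bound over 27 events: 27·0.00060602 = 0.01636.

0.0164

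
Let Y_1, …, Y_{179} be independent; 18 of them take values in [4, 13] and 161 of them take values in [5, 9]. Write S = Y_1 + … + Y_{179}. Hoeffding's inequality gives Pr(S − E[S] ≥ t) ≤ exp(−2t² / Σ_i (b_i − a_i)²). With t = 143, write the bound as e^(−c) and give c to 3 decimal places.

10.138

Σ(b_i − a_i)² = 18·9² + 161·4² = 4034.
c = 2t² / 4034 = 2·143² / 4034 = 10.1383.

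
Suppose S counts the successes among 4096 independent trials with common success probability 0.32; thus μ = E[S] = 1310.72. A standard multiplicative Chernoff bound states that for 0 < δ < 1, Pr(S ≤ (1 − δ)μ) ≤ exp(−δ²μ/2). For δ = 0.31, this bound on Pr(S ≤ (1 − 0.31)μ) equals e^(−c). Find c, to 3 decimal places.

c = δ²μ/2 = 0.31²·1310.72/2 = 62.9801.

62.980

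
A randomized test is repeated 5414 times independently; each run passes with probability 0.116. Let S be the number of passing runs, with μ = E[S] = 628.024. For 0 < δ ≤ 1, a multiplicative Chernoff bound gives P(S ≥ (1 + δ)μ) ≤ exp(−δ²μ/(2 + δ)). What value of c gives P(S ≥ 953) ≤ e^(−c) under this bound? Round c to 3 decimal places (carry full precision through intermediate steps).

Write 953 = (1 + δ)μ, so δ = 953/628.024 − 1 = 0.5174579…
Then the exponent is δ²μ/(2 + δ) = (953 − μ)² / (μ·(2 + δ)) = 66.798101.

66.798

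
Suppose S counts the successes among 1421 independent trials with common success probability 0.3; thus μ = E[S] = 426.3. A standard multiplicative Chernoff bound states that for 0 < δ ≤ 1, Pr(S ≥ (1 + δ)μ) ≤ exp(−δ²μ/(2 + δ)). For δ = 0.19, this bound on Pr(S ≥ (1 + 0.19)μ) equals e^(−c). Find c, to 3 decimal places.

7.027

c = δ²μ/(2 + δ) = 0.19²·426.3/(2 + 0.19) = 7.0271.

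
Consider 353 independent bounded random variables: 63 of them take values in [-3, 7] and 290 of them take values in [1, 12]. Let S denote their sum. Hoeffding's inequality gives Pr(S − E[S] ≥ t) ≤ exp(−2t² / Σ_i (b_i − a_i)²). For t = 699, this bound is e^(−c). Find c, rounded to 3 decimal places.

Σ(b_i − a_i)² = 63·10² + 290·11² = 41390.
c = 2t² / 41390 = 2·699² / 41390 = 23.6096.

23.610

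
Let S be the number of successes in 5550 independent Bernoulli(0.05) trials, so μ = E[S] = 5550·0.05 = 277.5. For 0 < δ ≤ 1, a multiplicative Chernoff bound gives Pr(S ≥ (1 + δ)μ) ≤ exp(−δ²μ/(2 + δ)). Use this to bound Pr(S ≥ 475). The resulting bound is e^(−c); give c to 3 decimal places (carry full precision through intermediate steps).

Write 475 = (1 + δ)μ, so δ = 475/277.5 − 1 = 0.7117117…
Then the exponent is δ²μ/(2 + δ) = (475 − μ)² / (μ·(2 + δ)) = 51.835548.

51.836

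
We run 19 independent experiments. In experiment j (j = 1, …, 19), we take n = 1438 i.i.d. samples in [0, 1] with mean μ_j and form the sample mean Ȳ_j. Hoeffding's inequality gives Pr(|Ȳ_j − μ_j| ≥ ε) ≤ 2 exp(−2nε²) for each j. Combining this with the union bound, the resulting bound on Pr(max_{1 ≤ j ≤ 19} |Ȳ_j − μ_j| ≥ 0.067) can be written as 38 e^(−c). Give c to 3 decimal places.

12.910

Union bound over the 19 events: Pr(max_{1 ≤ j ≤ 19} |Ȳ_j − μ_j| ≥ 0.067) ≤ 19·2·exp(−2nε²) = 38 exp(−2·1438·0.067²).
So c = 2·1438·0.067² = 12.9104.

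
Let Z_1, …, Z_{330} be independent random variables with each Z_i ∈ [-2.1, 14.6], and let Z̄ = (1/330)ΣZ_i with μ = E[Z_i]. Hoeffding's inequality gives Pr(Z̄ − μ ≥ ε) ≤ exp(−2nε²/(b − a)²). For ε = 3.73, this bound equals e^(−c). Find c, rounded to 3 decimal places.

c = 2nε²/(b − a)² = 2·330·3.73² / 16.7² = 32.9252.

32.925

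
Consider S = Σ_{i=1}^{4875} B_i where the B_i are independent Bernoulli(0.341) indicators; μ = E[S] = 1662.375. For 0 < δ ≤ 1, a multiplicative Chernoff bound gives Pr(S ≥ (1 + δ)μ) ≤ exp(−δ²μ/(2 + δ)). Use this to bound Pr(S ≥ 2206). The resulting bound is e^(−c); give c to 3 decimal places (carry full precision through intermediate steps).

Write 2206 = (1 + δ)μ, so δ = 2206/1662.375 − 1 = 0.3270171…
Then the exponent is δ²μ/(2 + δ) = (2206 − μ)² / (μ·(2 + δ)) = 76.395939.

76.396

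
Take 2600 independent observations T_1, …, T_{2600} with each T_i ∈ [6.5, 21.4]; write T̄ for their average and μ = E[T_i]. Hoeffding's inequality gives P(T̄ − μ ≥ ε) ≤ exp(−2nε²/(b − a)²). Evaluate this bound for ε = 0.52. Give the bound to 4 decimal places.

Exponent: 2nε²/(b − a)² = 2·2600·0.52² / 14.9² = 6.33341.
Bound = exp(−6.33341) = 0.00178.

0.0018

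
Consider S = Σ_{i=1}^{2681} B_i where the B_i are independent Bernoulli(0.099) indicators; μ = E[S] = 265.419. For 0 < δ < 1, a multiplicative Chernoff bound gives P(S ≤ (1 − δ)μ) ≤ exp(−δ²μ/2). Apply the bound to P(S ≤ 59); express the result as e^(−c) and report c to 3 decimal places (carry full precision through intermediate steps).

80.267

Write 59 = (1 − δ)μ, so δ = 1 − 59/265.419 = 0.77771…
Then the exponent is δ²μ/2 = (μ − 59)²/(2μ) = 80.267056.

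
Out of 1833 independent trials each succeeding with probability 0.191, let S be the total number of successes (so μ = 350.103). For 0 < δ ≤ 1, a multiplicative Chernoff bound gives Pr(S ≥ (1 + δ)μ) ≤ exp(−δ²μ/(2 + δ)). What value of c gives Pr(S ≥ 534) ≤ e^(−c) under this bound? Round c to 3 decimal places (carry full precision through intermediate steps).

Write 534 = (1 + δ)μ, so δ = 534/350.103 − 1 = 0.5252654…
Then the exponent is δ²μ/(2 + δ) = (534 − μ)² / (μ·(2 + δ)) = 38.251320.

38.251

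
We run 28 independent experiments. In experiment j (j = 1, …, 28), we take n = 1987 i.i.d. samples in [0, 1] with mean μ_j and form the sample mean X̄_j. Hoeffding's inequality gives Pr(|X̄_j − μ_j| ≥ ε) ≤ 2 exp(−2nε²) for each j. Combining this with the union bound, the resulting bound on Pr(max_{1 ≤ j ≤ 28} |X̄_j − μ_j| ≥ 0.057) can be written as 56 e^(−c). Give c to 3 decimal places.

Union bound over the 28 events: Pr(max_{1 ≤ j ≤ 28} |X̄_j − μ_j| ≥ 0.057) ≤ 28·2·exp(−2nε²) = 56 exp(−2·1987·0.057²).
So c = 2·1987·0.057² = 12.9115.

12.912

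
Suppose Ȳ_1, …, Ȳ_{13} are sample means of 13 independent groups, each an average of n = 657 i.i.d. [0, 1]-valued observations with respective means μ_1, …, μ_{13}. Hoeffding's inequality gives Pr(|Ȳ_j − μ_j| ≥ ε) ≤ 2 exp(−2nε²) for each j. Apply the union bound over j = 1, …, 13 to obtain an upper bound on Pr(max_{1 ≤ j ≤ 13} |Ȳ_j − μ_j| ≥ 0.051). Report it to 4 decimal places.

0.8525

Per-experiment Hoeffding bound: 2·exp(−2·657·0.051²) = 2·exp(−3.41771) = 0.065575.
Union bound over 13 events: 13·0.065575 = 0.85247.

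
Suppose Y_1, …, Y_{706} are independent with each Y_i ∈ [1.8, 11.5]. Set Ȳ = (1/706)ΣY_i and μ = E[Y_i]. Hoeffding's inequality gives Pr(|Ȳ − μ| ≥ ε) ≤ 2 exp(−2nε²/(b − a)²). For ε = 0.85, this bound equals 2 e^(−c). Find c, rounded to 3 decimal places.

c = 2nε²/(b − a)² = 2·706·0.85² / 9.7² = 10.8425.

10.842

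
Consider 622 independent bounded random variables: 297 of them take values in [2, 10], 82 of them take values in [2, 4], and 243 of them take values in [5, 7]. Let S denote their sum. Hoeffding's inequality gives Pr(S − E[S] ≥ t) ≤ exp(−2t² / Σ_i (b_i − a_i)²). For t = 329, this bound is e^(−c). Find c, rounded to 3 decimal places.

10.660

Σ(b_i − a_i)² = 297·8² + 82·2² + 243·2² = 20308.
c = 2t² / 20308 = 2·329² / 20308 = 10.6599.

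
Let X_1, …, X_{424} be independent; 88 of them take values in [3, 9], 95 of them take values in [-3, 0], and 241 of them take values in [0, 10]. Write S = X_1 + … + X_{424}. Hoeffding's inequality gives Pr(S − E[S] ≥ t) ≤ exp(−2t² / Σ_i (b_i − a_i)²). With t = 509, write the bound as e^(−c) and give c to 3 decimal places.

18.425

Σ(b_i − a_i)² = 88·6² + 95·3² + 241·10² = 28123.
c = 2t² / 28123 = 2·509² / 28123 = 18.4248.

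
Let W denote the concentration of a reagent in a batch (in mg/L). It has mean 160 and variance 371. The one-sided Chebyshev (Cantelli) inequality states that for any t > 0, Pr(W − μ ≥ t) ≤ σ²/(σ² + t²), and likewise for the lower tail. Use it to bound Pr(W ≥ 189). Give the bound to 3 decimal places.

0.306

Here σ² = 371 and t = 29, so σ² + t² = 1212.
Cantelli's bound: 371/1212 = 0.3061.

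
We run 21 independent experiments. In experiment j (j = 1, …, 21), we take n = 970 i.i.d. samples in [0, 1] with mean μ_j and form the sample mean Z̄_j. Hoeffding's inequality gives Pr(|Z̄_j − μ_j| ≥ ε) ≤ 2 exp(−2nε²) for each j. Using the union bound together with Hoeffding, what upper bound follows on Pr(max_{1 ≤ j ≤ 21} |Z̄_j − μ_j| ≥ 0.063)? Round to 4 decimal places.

Per-experiment Hoeffding bound: 2·exp(−2·970·0.063²) = 2·exp(−7.69986) = 0.00090578.
Union bound over 21 events: 21·0.00090578 = 0.01902.

0.0190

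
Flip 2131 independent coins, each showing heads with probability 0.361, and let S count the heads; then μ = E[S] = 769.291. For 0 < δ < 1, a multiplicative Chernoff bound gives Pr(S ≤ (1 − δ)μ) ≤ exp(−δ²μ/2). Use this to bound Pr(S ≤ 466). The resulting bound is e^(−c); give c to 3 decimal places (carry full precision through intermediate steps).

Write 466 = (1 − δ)μ, so δ = 1 − 466/769.291 = 0.3942474…
Then the exponent is δ²μ/2 = (μ − 466)²/(2μ) = 59.785849.

59.786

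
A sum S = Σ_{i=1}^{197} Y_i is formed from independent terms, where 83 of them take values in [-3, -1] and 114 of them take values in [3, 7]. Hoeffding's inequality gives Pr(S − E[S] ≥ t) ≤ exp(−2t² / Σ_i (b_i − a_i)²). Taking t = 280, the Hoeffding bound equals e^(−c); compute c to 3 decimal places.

72.727

Σ(b_i − a_i)² = 83·2² + 114·4² = 2156.
c = 2t² / 2156 = 2·280² / 2156 = 72.7273.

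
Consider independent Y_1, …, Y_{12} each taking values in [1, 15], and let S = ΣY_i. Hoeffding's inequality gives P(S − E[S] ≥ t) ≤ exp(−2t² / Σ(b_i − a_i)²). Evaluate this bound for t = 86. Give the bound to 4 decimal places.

0.0019

Σ(b_i − a_i)² = 12·(14)² = 2352.
Exponent = 2·86²/2352 = 6.2891.
Bound = exp(−6.2891) = 0.00186.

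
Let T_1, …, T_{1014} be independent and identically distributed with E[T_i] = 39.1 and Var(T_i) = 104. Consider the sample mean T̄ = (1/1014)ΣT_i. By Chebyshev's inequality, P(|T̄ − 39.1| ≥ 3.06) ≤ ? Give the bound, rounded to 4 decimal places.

Var(T̄) = Var(T_i)/n = 104/1014 = 0.10256.
Chebyshev: P(|T̄ − 39.1| ≥ 3.06) ≤ Var(T̄)/(3.06)² = 104/(1014·3.06²) = 0.0110.

0.0110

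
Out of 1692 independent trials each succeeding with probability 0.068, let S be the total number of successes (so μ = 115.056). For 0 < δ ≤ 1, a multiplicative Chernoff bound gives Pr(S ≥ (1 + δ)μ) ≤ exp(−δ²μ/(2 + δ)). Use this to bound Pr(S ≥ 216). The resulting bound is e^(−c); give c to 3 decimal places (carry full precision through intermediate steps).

Write 216 = (1 + δ)μ, so δ = 216/115.056 − 1 = 0.8773467…
Then the exponent is δ²μ/(2 + δ) = (216 − μ)² / (μ·(2 + δ)) = 30.779358.

30.779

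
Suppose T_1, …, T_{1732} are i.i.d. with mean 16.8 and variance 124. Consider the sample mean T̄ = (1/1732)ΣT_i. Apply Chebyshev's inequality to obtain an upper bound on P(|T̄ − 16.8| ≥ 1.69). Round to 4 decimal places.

0.0251

Var(T̄) = Var(T_i)/n = 124/1732 = 0.071594.
Chebyshev: P(|T̄ − 16.8| ≥ 1.69) ≤ Var(T̄)/(1.69)² = 124/(1732·1.69²) = 0.0251.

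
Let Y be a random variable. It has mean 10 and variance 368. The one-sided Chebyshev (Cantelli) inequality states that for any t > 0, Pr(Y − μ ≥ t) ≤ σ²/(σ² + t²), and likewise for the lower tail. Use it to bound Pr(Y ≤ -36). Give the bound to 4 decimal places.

0.1481

Here σ² = 368 and t = 46, so σ² + t² = 2484.
Cantelli's bound: 368/2484 = 0.1481.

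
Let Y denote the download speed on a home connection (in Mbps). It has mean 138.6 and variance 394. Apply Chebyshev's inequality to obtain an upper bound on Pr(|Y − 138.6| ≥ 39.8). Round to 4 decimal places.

0.2487

Chebyshev: Pr(|Y − μ| ≥ t) ≤ Var(Y)/t².
Bound = 394 / 1584.04 = 0.2487.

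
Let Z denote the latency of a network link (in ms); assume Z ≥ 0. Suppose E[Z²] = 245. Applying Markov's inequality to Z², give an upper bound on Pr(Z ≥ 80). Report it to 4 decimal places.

0.0383

Since Z ≥ 0, the event {Z ≥ 80} is the same as {Z² ≥ 6400}.
Markov's inequality applied to Z² gives Pr(Z² ≥ 6400) ≤ E[Z²]/6400 = 245/6400 = 0.0383.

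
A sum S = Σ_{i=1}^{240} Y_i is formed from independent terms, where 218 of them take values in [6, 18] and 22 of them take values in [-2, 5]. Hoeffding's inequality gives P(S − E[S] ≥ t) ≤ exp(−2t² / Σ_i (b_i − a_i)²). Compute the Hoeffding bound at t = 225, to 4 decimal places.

0.0442

Σ(b_i − a_i)² = 218·12² + 22·7² = 32470.
Exponent = 2·225² / 32470 = 3.11826.
Bound = exp(−3.11826) = 0.04423.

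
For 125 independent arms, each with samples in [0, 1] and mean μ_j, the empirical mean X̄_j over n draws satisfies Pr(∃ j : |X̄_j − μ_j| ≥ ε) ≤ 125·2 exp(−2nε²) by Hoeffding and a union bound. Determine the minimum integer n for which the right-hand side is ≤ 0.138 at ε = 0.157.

153

Need 2·125·exp(−2nε²) ≤ 0.138, i.e. exp(−2nε²) ≤ 0.138/250.
So 2nε² ≥ ln(250/0.138) = 7.501963.
Hence n ≥ 7.501963/(2·0.157²) = 152.176.
The smallest integer n is 153.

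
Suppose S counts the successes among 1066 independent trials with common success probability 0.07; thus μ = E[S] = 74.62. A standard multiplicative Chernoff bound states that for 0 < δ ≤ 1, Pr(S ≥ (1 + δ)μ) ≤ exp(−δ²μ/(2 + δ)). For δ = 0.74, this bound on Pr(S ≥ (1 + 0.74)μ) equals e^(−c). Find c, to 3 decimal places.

c = δ²μ/(2 + δ) = 0.74²·74.62/(2 + 0.74) = 14.9131.

14.913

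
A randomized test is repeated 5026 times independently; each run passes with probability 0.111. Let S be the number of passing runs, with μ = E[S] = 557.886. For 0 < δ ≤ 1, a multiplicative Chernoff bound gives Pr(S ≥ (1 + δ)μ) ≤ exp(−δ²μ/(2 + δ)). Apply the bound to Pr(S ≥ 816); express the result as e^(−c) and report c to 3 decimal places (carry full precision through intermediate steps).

48.492

Write 816 = (1 + δ)μ, so δ = 816/557.886 − 1 = 0.4626644…
Then the exponent is δ²μ/(2 + δ) = (816 − μ)² / (μ·(2 + δ)) = 48.492260.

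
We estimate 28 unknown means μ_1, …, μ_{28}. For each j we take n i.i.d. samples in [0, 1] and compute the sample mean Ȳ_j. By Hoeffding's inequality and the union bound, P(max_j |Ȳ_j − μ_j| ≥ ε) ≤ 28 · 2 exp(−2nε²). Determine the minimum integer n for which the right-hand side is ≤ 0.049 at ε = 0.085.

Need 2·28·exp(−2nε²) ≤ 0.049, i.e. exp(−2nε²) ≤ 0.049/56.
So 2nε² ≥ ln(56/0.049) = 7.041287.
Hence n ≥ 7.041287/(2·0.085²) = 487.286.
The smallest integer n is 488.

488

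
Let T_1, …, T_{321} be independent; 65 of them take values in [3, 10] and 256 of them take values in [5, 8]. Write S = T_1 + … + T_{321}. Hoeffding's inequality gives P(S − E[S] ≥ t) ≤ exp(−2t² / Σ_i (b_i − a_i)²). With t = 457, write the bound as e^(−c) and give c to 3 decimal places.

Σ(b_i − a_i)² = 65·7² + 256·3² = 5489.
c = 2t² / 5489 = 2·457² / 5489 = 76.0973.

76.097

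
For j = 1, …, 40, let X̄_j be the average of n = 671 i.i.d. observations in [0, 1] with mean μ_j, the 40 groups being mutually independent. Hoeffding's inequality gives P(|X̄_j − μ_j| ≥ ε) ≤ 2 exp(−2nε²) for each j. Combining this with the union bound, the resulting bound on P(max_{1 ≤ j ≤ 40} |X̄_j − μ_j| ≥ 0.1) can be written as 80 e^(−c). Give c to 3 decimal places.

Union bound over the 40 events: P(max_{1 ≤ j ≤ 40} |X̄_j − μ_j| ≥ 0.1) ≤ 40·2·exp(−2nε²) = 80 exp(−2·671·0.1²).
So c = 2·671·0.1² = 13.4200.

13.420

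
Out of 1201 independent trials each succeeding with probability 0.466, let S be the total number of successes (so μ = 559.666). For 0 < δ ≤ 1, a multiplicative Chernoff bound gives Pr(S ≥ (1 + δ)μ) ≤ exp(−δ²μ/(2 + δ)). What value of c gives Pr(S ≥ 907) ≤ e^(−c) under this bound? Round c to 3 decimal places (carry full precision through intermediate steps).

82.255

Write 907 = (1 + δ)μ, so δ = 907/559.666 − 1 = 0.6206094…
Then the exponent is δ²μ/(2 + δ) = (907 − μ)² / (μ·(2 + δ)) = 82.255202.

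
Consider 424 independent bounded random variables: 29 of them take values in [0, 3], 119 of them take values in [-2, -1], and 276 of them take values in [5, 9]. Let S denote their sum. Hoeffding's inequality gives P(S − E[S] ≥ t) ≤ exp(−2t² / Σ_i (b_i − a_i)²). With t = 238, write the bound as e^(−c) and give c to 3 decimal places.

Σ(b_i − a_i)² = 29·3² + 119·1² + 276·4² = 4796.
c = 2t² / 4796 = 2·238² / 4796 = 23.6214.

23.621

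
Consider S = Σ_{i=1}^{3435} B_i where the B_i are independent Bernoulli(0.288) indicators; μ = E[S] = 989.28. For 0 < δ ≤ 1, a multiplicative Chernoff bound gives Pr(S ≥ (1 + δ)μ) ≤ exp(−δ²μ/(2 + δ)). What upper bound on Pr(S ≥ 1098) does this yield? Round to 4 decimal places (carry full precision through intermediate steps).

Write 1098 = (1 + δ)μ, so δ = 1098/989.28 − 1 = 0.1098981…
Then the exponent is δ²μ/(2 + δ) = (1098 − μ)² / (μ·(2 + δ)) = 5.662891.
Bound = exp(−5.662891) = 0.00347.

0.0035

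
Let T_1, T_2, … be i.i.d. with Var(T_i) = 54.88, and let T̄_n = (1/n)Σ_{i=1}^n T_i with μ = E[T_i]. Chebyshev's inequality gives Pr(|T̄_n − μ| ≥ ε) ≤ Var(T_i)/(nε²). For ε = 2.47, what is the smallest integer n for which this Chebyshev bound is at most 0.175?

Require 54.88/(n·2.47²) ≤ 0.175, i.e. n ≥ 54.88/(0.175·2.47²) = 51.402.
The smallest integer n is 52.

52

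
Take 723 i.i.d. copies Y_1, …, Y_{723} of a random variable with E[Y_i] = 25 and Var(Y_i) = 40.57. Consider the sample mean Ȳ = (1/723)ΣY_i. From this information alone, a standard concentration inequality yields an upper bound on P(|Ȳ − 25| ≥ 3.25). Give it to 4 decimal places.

With mean and variance of each term known, Chebyshev's inequality bounds the deviation of the sum (or sample mean).
Var(Ȳ) = Var(Y_i)/n = 40.57/723 = 0.056113.
Chebyshev: P(|Ȳ − 25| ≥ 3.25) ≤ Var(Ȳ)/(3.25)² = 40.57/(723·3.25²) = 0.0053.

0.0053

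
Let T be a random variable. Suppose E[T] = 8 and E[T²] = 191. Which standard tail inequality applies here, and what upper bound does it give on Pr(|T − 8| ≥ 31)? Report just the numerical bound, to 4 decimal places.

0.1322

The first two moments determine the variance, so Chebyshev's inequality is the sharpest standard bound available.
Var(T) = E[T²] − (E[T])² = 191 − 64 = 127.
Chebyshev's inequality: Pr(|T − μ| ≥ t) ≤ Var(T)/t² = 127/961 = 0.1322.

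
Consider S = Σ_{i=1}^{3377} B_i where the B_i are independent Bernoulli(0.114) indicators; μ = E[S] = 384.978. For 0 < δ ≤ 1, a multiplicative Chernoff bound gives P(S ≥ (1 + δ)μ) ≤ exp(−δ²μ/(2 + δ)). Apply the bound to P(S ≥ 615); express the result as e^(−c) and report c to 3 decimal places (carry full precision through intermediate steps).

Write 615 = (1 + δ)μ, so δ = 615/384.978 − 1 = 0.5974939…
Then the exponent is δ²μ/(2 + δ) = (615 − μ)² / (μ·(2 + δ)) = 52.911285.

52.911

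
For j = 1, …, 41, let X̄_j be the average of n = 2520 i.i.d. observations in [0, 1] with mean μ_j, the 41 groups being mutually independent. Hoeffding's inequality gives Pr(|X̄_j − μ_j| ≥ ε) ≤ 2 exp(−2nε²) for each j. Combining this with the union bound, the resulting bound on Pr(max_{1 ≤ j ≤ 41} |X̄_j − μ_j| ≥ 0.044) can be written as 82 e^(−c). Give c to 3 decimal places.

Union bound over the 41 events: Pr(max_{1 ≤ j ≤ 41} |X̄_j − μ_j| ≥ 0.044) ≤ 41·2·exp(−2nε²) = 82 exp(−2·2520·0.044²).
So c = 2·2520·0.044² = 9.7574.

9.757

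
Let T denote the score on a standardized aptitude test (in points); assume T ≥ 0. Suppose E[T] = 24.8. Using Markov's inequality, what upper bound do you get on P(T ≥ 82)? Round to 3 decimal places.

0.302

Markov's inequality: for a non-negative random variable, P(T ≥ a) ≤ E[T]/a.
Here E[T] = 24.8 and a = 82, so the bound is 24.8/82 = 0.3024.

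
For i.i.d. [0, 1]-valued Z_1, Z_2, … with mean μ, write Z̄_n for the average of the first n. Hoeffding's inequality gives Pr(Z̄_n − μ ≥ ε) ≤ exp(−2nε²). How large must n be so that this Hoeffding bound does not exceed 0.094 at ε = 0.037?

864

Require exp(−2nε²) ≤ 0.094, i.e. 2nε² ≥ ln(1/0.094) = 2.364460.
So n ≥ 2.364460 / (2·0.037²) = 863.572.
The smallest integer n is 864.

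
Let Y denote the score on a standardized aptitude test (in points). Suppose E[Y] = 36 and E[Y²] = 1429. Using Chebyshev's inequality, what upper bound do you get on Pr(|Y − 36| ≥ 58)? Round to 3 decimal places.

Var(Y) = E[Y²] − (E[Y])² = 1429 − 1296 = 133.
Chebyshev's inequality: Pr(|Y − μ| ≥ t) ≤ Var(Y)/t² = 133/3364 = 0.0395.

0.040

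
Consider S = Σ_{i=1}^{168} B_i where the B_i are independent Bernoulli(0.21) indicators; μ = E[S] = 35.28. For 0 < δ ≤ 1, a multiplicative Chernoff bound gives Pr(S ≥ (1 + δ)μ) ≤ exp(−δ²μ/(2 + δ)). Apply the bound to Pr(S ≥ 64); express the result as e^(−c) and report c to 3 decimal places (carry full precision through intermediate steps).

8.308

Write 64 = (1 + δ)μ, so δ = 64/35.28 − 1 = 0.814059…
Then the exponent is δ²μ/(2 + δ) = (64 − μ)² / (μ·(2 + δ)) = 8.308203.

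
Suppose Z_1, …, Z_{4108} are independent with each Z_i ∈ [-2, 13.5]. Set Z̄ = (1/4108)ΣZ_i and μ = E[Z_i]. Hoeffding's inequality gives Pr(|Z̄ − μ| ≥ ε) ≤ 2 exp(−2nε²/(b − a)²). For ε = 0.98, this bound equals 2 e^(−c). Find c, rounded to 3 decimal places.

32.843

c = 2nε²/(b − a)² = 2·4108·0.98² / 15.5² = 32.8435.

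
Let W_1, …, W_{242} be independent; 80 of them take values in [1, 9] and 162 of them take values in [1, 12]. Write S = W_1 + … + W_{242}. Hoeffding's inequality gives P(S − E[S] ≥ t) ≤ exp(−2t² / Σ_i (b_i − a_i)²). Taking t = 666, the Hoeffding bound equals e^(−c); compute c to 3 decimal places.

Σ(b_i − a_i)² = 80·8² + 162·11² = 24722.
c = 2t² / 24722 = 2·666² / 24722 = 35.8835.

35.884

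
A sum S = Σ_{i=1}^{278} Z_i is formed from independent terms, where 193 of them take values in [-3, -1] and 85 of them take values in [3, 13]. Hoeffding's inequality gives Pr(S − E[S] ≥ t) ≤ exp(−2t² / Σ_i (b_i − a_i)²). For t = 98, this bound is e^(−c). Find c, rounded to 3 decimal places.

2.072

Σ(b_i − a_i)² = 193·2² + 85·10² = 9272.
c = 2t² / 9272 = 2·98² / 9272 = 2.0716.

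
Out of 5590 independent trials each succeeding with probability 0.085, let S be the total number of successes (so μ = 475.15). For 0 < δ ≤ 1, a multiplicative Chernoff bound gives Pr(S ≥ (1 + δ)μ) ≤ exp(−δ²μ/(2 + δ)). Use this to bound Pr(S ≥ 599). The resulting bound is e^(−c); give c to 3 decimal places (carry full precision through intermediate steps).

14.280

Write 599 = (1 + δ)μ, so δ = 599/475.15 − 1 = 0.2606545…
Then the exponent is δ²μ/(2 + δ) = (599 − μ)² / (μ·(2 + δ)) = 14.279963.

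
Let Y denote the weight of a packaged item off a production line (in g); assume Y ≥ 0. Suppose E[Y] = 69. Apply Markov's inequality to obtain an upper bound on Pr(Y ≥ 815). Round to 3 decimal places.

0.085

Markov's inequality: for a non-negative random variable, Pr(Y ≥ a) ≤ E[Y]/a.
Here E[Y] = 69 and a = 815, so the bound is 69/815 = 0.0847.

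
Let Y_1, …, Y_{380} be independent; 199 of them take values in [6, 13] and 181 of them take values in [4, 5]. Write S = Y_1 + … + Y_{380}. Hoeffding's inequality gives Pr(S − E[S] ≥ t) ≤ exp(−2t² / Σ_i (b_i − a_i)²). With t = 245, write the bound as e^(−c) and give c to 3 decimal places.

12.087

Σ(b_i − a_i)² = 199·7² + 181·1² = 9932.
c = 2t² / 9932 = 2·245² / 9932 = 12.0872.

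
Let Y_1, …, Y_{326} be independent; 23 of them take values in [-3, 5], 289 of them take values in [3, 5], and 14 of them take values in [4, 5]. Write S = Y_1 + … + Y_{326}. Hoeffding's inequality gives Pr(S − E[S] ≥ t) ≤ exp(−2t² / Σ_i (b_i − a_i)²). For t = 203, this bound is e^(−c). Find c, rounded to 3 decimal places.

Σ(b_i − a_i)² = 23·8² + 289·2² + 14·1² = 2642.
c = 2t² / 2642 = 2·203² / 2642 = 31.1953.

31.195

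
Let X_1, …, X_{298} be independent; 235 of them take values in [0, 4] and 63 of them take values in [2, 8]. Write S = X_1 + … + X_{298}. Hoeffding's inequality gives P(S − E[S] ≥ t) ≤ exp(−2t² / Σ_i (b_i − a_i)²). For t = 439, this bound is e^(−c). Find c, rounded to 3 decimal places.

Σ(b_i − a_i)² = 235·4² + 63·6² = 6028.
c = 2t² / 6028 = 2·439² / 6028 = 63.9419.

63.942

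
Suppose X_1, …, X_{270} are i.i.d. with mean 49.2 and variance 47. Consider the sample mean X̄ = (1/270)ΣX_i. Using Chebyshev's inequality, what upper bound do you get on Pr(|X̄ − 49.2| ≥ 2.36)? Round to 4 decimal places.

Var(X̄) = Var(X_i)/n = 47/270 = 0.17407.
Chebyshev: Pr(|X̄ − 49.2| ≥ 2.36) ≤ Var(X̄)/(2.36)² = 47/(270·2.36²) = 0.0313.

0.0313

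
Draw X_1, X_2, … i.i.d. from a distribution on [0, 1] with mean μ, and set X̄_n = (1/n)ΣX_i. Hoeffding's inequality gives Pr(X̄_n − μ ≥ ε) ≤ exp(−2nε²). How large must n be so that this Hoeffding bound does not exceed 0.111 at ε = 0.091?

Require exp(−2nε²) ≤ 0.111, i.e. 2nε² ≥ ln(1/0.111) = 2.198225.
So n ≥ 2.198225 / (2·0.091²) = 132.727.
The smallest integer n is 133.

133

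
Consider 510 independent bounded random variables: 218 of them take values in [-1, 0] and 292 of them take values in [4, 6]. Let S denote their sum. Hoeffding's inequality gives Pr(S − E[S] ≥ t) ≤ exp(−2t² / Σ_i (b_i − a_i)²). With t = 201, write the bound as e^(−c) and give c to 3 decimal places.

58.299

Σ(b_i − a_i)² = 218·1² + 292·2² = 1386.
c = 2t² / 1386 = 2·201² / 1386 = 58.2987.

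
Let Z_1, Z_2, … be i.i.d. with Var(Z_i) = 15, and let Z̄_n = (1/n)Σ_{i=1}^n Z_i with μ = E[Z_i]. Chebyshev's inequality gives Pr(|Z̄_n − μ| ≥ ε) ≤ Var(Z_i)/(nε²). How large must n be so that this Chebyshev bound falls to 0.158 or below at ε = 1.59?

38

Require 15/(n·1.59²) ≤ 0.158, i.e. n ≥ 15/(0.158·1.59²) = 37.553.
The smallest integer n is 38.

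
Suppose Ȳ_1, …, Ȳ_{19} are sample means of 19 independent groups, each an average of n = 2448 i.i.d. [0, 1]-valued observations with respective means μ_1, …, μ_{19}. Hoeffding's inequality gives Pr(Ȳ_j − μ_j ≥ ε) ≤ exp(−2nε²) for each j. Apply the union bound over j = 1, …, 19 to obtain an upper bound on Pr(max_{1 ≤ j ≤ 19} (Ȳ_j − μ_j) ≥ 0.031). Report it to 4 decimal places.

0.1719

Per-experiment Hoeffding bound: exp(−2·2448·0.031²) = exp(−4.70506) = 0.0090494.
Union bound over 19 events: 19·0.0090494 = 0.17194.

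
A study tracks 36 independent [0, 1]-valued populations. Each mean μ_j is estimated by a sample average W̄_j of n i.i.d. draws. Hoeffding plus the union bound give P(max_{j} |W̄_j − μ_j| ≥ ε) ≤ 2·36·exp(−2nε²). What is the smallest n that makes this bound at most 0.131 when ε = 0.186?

Need 2·36·exp(−2nε²) ≤ 0.131, i.e. exp(−2nε²) ≤ 0.131/72.
So 2nε² ≥ ln(72/0.131) = 6.309224.
Hence n ≥ 6.309224/(2·0.186²) = 91.184.
The smallest integer n is 92.

92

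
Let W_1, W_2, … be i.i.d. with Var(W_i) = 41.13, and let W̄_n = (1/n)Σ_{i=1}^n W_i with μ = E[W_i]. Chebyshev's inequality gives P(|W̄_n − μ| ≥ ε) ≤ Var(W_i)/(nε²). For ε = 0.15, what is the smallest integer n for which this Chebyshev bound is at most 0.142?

12874

Require 41.13/(n·0.15²) ≤ 0.142, i.e. n ≥ 41.13/(0.142·0.15²) = 12873.239.
The smallest integer n is 12874.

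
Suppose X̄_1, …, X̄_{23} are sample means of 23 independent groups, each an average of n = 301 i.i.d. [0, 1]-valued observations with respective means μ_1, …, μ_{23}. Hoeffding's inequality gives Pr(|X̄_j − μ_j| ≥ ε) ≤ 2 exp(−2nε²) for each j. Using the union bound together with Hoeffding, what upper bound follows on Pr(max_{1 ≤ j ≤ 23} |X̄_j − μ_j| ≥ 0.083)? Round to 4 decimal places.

Per-experiment Hoeffding bound: 2·exp(−2·301·0.083²) = 2·exp(−4.14718) = 0.031618.
Union bound over 23 events: 23·0.031618 = 0.72721.

0.7272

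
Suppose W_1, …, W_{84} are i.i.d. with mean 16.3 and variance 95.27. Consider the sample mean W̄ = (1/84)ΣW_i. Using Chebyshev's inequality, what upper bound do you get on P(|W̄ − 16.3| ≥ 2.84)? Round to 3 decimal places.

Var(W̄) = Var(W_i)/n = 95.27/84 = 1.1342.
Chebyshev: P(|W̄ − 16.3| ≥ 2.84) ≤ Var(W̄)/(2.84)² = 95.27/(84·2.84²) = 0.1406.

0.141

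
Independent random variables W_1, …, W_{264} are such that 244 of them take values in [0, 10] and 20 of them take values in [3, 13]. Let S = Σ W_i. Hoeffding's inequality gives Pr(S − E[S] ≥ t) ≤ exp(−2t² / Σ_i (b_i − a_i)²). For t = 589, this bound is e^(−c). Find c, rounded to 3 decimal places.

Σ(b_i − a_i)² = 244·10² + 20·10² = 26400.
c = 2t² / 26400 = 2·589² / 26400 = 26.2819.

26.282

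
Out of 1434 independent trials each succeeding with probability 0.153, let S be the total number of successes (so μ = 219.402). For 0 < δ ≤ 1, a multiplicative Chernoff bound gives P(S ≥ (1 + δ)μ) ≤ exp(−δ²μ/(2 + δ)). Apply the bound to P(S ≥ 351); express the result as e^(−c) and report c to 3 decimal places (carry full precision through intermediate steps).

30.361

Write 351 = (1 + δ)μ, so δ = 351/219.402 − 1 = 0.5998031…
Then the exponent is δ²μ/(2 + δ) = (351 − μ)² / (μ·(2 + δ)) = 30.361103.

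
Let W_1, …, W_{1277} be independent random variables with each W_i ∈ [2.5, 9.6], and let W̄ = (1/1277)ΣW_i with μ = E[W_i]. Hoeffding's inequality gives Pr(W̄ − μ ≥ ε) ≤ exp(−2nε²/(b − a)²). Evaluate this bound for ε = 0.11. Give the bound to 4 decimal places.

Exponent: 2nε²/(b − a)² = 2·1277·0.11² / 7.1² = 0.61304.
Bound = exp(−0.61304) = 0.54170.

0.5417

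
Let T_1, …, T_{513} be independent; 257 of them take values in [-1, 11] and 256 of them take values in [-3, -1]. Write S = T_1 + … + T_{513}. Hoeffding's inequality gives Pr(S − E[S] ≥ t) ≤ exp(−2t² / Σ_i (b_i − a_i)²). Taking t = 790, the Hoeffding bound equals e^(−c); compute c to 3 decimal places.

Σ(b_i − a_i)² = 257·12² + 256·2² = 38032.
c = 2t² / 38032 = 2·790² / 38032 = 32.8197.

32.820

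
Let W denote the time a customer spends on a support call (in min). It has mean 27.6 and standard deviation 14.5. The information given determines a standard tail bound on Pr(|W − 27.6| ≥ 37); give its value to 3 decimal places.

0.154

Mean and variance are known, so Chebyshev's inequality applies.
Chebyshev: Pr(|W − μ| ≥ t) ≤ Var(W)/t².
Var(W) = σ² = 14.5² = 210.25.
Bound = 210.25 / 1369 = 0.1536.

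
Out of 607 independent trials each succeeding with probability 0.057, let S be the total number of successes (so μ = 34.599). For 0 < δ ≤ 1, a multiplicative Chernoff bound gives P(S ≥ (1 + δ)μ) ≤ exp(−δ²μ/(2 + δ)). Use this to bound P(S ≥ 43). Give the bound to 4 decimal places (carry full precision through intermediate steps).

Write 43 = (1 + δ)μ, so δ = 43/34.599 − 1 = 0.2428105…
Then the exponent is δ²μ/(2 + δ) = (43 − μ)² / (μ·(2 + δ)) = 0.909507.
Bound = exp(−0.909507) = 0.40272.

0.4027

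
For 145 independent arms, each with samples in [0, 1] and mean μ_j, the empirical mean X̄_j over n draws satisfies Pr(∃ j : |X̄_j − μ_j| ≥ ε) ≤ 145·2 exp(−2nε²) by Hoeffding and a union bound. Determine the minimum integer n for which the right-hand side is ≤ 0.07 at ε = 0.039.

2739

Need 2·145·exp(−2nε²) ≤ 0.07, i.e. exp(−2nε²) ≤ 0.07/290.
So 2nε² ≥ ln(290/0.07) = 8.329141.
Hence n ≥ 8.329141/(2·0.039²) = 2738.048.
The smallest integer n is 2739.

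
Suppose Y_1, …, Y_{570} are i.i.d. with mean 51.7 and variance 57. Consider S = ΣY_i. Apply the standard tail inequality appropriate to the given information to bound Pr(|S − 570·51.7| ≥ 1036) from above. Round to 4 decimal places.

With mean and variance of each term known, Chebyshev's inequality bounds the deviation of the sum (or sample mean).
Var(S) = n·Var(Y_i) = 570·57 = 32490.
Chebyshev: Pr(|S − 570·51.7| ≥ 1036) ≤ Var(S)/1036² = 32490/1073296 = 0.0303.

0.0303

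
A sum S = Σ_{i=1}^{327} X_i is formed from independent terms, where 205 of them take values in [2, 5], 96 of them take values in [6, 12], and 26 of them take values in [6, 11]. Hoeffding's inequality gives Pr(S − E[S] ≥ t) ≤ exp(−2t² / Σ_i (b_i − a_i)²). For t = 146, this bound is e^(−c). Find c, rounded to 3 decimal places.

Σ(b_i − a_i)² = 205·3² + 96·6² + 26·5² = 5951.
c = 2t² / 5951 = 2·146² / 5951 = 7.1638.

7.164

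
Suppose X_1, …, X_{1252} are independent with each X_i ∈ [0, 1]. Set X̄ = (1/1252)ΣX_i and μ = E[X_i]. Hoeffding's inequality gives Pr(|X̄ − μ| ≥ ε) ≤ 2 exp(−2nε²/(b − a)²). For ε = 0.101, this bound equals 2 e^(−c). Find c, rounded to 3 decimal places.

25.543

c = 2nε²/(b − a)² = 2·1252·0.101² / 1² = 25.5433.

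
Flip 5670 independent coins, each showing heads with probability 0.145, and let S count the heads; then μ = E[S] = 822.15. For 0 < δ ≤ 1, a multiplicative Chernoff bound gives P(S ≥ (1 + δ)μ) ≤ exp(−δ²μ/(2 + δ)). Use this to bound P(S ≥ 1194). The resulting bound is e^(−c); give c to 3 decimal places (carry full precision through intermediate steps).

Write 1194 = (1 + δ)μ, so δ = 1194/822.15 − 1 = 0.4522897…
Then the exponent is δ²μ/(2 + δ) = (1194 − μ)² / (μ·(2 + δ)) = 68.582408.

68.582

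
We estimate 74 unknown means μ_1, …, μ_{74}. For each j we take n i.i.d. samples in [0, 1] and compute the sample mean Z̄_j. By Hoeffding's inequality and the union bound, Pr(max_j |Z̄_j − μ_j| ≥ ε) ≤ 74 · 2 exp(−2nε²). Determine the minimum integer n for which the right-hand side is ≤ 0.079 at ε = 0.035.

3076

Need 2·74·exp(−2nε²) ≤ 0.079, i.e. exp(−2nε²) ≤ 0.079/148.
So 2nε² ≥ ln(148/0.079) = 7.535520.
Hence n ≥ 7.535520/(2·0.035²) = 3075.722.
The smallest integer n is 3076.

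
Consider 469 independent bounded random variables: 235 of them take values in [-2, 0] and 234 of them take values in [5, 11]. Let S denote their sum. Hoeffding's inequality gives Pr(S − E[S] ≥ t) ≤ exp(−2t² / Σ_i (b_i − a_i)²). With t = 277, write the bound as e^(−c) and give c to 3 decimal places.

16.388

Σ(b_i − a_i)² = 235·2² + 234·6² = 9364.
c = 2t² / 9364 = 2·277² / 9364 = 16.3881.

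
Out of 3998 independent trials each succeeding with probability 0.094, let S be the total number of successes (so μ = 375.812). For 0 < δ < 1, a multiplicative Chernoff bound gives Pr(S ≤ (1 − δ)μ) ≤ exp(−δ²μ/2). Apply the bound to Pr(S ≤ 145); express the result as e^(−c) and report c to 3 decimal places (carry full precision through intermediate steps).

70.879

Write 145 = (1 − δ)μ, so δ = 1 − 145/375.812 = 0.6141688…
Then the exponent is δ²μ/2 = (μ − 145)²/(2μ) = 70.878763.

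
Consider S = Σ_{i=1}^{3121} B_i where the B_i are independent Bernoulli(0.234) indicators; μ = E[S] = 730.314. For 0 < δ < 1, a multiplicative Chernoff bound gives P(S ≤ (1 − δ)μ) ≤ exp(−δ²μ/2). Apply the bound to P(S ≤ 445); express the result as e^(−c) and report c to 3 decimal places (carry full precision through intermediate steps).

55.732

Write 445 = (1 − δ)μ, so δ = 1 − 445/730.314 = 0.3906731…
Then the exponent is δ²μ/2 = (μ − 445)²/(2μ) = 55.732246.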